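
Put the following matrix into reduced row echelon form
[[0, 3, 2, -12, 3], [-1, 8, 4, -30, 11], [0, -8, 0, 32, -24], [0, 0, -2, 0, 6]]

[[1, 0, 0, -2, 1], [0, 1, 0, -4, 3], [0, 0, 1, 0, -3], [0, 0, 0, 0, 0]]

Swap R1 and R2.
  [ -1   8   4  -30   11 ]
  [  0   3   2  -12    3 ]
  [  0  -8   0   32  -24 ]
  [  0   0  -2    0    6 ]
Multiply R1 by -1.
  [ 1  -8  -4   30  -11 ]
  [ 0   3   2  -12    3 ]
  [ 0  -8   0   32  -24 ]
  [ 0   0  -2    0    6 ]
Multiply R2 by 1/3.
  [ 1  -8   -4  30  -11 ]
  [ 0   1  2/3  -4    1 ]
  [ 0  -8    0  32  -24 ]
  [ 0   0   -2   0    6 ]
Add 8 times R2 to R3.
  [ 1  -8    -4  30  -11 ]
  [ 0   1   2/3  -4    1 ]
  [ 0   0  16/3   0  -16 ]
  [ 0   0    -2   0    6 ]
Multiply R3 by 3/16.
  [ 1  -8   -4  30  -11 ]
  [ 0   1  2/3  -4    1 ]
  [ 0   0    1   0   -3 ]
  [ 0   0   -2   0    6 ]
Add 2 times R3 to R4.
  [ 1  -8   -4  30  -11 ]
  [ 0   1  2/3  -4    1 ]
  [ 0   0    1   0   -3 ]
  [ 0   0    0   0    0 ]
Subtract 2/3 times R3 from R2.
  [ 1  -8  -4  30  -11 ]
  [ 0   1   0  -4    3 ]
  [ 0   0   1   0   -3 ]
  [ 0   0   0   0    0 ]
Add 4 times R3 to R1.
  [ 1  -8  0  30  -23 ]
  [ 0   1  0  -4    3 ]
  [ 0   0  1   0   -3 ]
  [ 0   0  0   0    0 ]
Add 8 times R2 to R1.
  [ 1  0  0  -2   1 ]
  [ 0  1  0  -4   3 ]
  [ 0  0  1   0  -3 ]
  [ 0  0  0   0   0 ]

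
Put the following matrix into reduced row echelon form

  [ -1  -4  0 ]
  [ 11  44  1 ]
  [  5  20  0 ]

[[1, 4, 0], [0, 0, 1], [0, 0, 0]]

Multiply ρ1 by -1.
  [  1   4  0 ]
  [ 11  44  1 ]
  [  5  20  0 ]
Subtract 11 times ρ1 from ρ2.
  [ 1   4  0 ]
  [ 0   0  1 ]
  [ 5  20  0 ]
Subtract 5 times ρ1 from ρ3.
  [ 1  4  0 ]
  [ 0  0  1 ]
  [ 0  0  0 ]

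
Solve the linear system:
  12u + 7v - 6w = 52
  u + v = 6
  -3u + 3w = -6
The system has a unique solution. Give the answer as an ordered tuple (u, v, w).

(2, 4, 0)

Form the augmented matrix and row-reduce:
  [ 12  7  -6  |  52 ]
  [  1  1   0  |   6 ]
  [ -3  0   3  |  -6 ]
R1 -> 1/12·R1
  [  1  7/12  -1/2  |  13/3 ]
  [  1     1     0  |     6 ]
  [ -3     0     3  |    -6 ]
R2 -> R2 − R1
  [  1  7/12  -1/2  |  13/3 ]
  [  0  5/12   1/2  |   5/3 ]
  [ -3     0     3  |    -6 ]
R3 -> R3 + 3·R1
  [ 1  7/12  -1/2  |  13/3 ]
  [ 0  5/12   1/2  |   5/3 ]
  [ 0   7/4   3/2  |     7 ]
R2 -> 12/5·R2
  [ 1  7/12  -1/2  |  13/3 ]
  [ 0     1   6/5  |     4 ]
  [ 0   7/4   3/2  |     7 ]
R3 -> R3 − 7/4·R2
  [ 1  7/12  -1/2  |  13/3 ]
  [ 0     1   6/5  |     4 ]
  [ 0     0  -3/5  |     0 ]
R3 -> -5/3·R3
  [ 1  7/12  -1/2  |  13/3 ]
  [ 0     1   6/5  |     4 ]
  [ 0     0     1  |     0 ]
R2 -> R2 − 6/5·R3
  [ 1  7/12  -1/2  |  13/3 ]
  [ 0     1     0  |     4 ]
  [ 0     0     1  |     0 ]
R1 -> R1 + 1/2·R3
  [ 1  7/12  0  |  13/3 ]
  [ 0     1  0  |     4 ]
  [ 0     0  1  |     0 ]
R1 -> R1 − 7/12·R2
  [ 1  0  0  |  2 ]
  [ 0  1  0  |  4 ]
  [ 0  0  1  |  0 ]
Reading off the last column: u = 2, v = 4, w = 0.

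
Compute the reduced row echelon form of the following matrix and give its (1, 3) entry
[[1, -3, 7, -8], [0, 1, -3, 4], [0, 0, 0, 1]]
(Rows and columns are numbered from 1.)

-2

R2 ← R2 − 4·R3
  [ 1  -3   7  -8 ]
  [ 0   1  -3   0 ]
  [ 0   0   0   1 ]
R1 ← R1 + 8·R3
  [ 1  -3   7  0 ]
  [ 0   1  -3  0 ]
  [ 0   0   0  1 ]
R1 ← R1 + 3·R2
  [ 1  0  -2  0 ]
  [ 0  1  -3  0 ]
  [ 0  0   0  1 ]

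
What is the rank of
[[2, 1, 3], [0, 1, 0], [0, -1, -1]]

Multiply r1 by 1/2.
  [ 1  1/2  3/2 ]
  [ 0    1    0 ]
  [ 0   -1   -1 ]
Add r2 to r3.
  [ 1  1/2  3/2 ]
  [ 0    1    0 ]
  [ 0    0   -1 ]
Multiply r3 by -1.
  [ 1  1/2  3/2 ]
  [ 0    1    0 ]
  [ 0    0    1 ]
Subtract 3/2 times r3 from r1.
  [ 1  1/2  0 ]
  [ 0    1  0 ]
  [ 0    0  1 ]
Subtract 1/2 times r2 from r1.
  [ 1  0  0 ]
  [ 0  1  0 ]
  [ 0  0  1 ]
The reduced form has 3 nonzero rows.

rank = 3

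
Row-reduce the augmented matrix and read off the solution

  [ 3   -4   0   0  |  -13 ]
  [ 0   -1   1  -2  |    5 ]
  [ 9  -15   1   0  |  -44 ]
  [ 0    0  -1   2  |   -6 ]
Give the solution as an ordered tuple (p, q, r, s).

Multiply ρ1 by 1/3.
  [ 1  -4/3   0   0  |  -13/3 ]
  [ 0    -1   1  -2  |      5 ]
  [ 9   -15   1   0  |    -44 ]
  [ 0     0  -1   2  |     -6 ]
Subtract 9 times ρ1 from ρ3.
  [ 1  -4/3   0   0  |  -13/3 ]
  [ 0    -1   1  -2  |      5 ]
  [ 0    -3   1   0  |     -5 ]
  [ 0     0  -1   2  |     -6 ]
Multiply ρ2 by -1.
  [ 1  -4/3   0  0  |  -13/3 ]
  [ 0     1  -1  2  |     -5 ]
  [ 0    -3   1  0  |     -5 ]
  [ 0     0  -1  2  |     -6 ]
Add 3 times ρ2 to ρ3.
  [ 1  -4/3   0  0  |  -13/3 ]
  [ 0     1  -1  2  |     -5 ]
  [ 0     0  -2  6  |    -20 ]
  [ 0     0  -1  2  |     -6 ]
Multiply ρ3 by -1/2.
  [ 1  -4/3   0   0  |  -13/3 ]
  [ 0     1  -1   2  |     -5 ]
  [ 0     0   1  -3  |     10 ]
  [ 0     0  -1   2  |     -6 ]
Add ρ3 to ρ4.
  [ 1  -4/3   0   0  |  -13/3 ]
  [ 0     1  -1   2  |     -5 ]
  [ 0     0   1  -3  |     10 ]
  [ 0     0   0  -1  |      4 ]
Multiply ρ4 by -1.
  [ 1  -4/3   0   0  |  -13/3 ]
  [ 0     1  -1   2  |     -5 ]
  [ 0     0   1  -3  |     10 ]
  [ 0     0   0   1  |     -4 ]
Add 3 times ρ4 to ρ3.
  [ 1  -4/3   0  0  |  -13/3 ]
  [ 0     1  -1  2  |     -5 ]
  [ 0     0   1  0  |     -2 ]
  [ 0     0   0  1  |     -4 ]
Subtract 2 times ρ4 from ρ2.
  [ 1  -4/3   0  0  |  -13/3 ]
  [ 0     1  -1  0  |      3 ]
  [ 0     0   1  0  |     -2 ]
  [ 0     0   0  1  |     -4 ]
Add ρ3 to ρ2.
  [ 1  -4/3  0  0  |  -13/3 ]
  [ 0     1  0  0  |      1 ]
  [ 0     0  1  0  |     -2 ]
  [ 0     0  0  1  |     -4 ]
Add 4/3 times ρ2 to ρ1.
  [ 1  0  0  0  |  -3 ]
  [ 0  1  0  0  |   1 ]
  [ 0  0  1  0  |  -2 ]
  [ 0  0  0  1  |  -4 ]
Reading off the last column: p = -3, q = 1, r = -2, s = -4.

(-3, 1, -2, -4)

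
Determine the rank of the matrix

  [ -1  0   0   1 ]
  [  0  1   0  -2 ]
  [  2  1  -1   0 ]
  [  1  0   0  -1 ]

rank = 3

ρ1 ← -1·ρ1
  [ 1  0   0  -1 ]
  [ 0  1   0  -2 ]
  [ 2  1  -1   0 ]
  [ 1  0   0  -1 ]
ρ3 ← ρ3 − 2·ρ1
  [ 1  0   0  -1 ]
  [ 0  1   0  -2 ]
  [ 0  1  -1   2 ]
  [ 1  0   0  -1 ]
ρ4 ← ρ4 − ρ1
  [ 1  0   0  -1 ]
  [ 0  1   0  -2 ]
  [ 0  1  -1   2 ]
  [ 0  0   0   0 ]
ρ3 ← ρ3 − ρ2
  [ 1  0   0  -1 ]
  [ 0  1   0  -2 ]
  [ 0  0  -1   4 ]
  [ 0  0   0   0 ]
ρ3 ← -1·ρ3
  [ 1  0  0  -1 ]
  [ 0  1  0  -2 ]
  [ 0  0  1  -4 ]
  [ 0  0  0   0 ]
The reduced form has 3 nonzero rows.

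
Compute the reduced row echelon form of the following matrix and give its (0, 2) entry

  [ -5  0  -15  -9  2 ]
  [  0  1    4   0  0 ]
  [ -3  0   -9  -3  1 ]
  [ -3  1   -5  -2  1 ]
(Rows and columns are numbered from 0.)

3

R1 ← -1/5·R1
  [  1  0   3  9/5  -2/5 ]
  [  0  1   4    0     0 ]
  [ -3  0  -9   -3     1 ]
  [ -3  1  -5   -2     1 ]
R3 ← R3 + 3·R1
  [  1  0   3   9/5  -2/5 ]
  [  0  1   4     0     0 ]
  [  0  0   0  12/5  -1/5 ]
  [ -3  1  -5    -2     1 ]
R4 ← R4 + 3·R1
  [ 1  0  3   9/5  -2/5 ]
  [ 0  1  4     0     0 ]
  [ 0  0  0  12/5  -1/5 ]
  [ 0  1  4  17/5  -1/5 ]
R4 ← R4 − R2
  [ 1  0  3   9/5  -2/5 ]
  [ 0  1  4     0     0 ]
  [ 0  0  0  12/5  -1/5 ]
  [ 0  0  0  17/5  -1/5 ]
R3 ← 5/12·R3
  [ 1  0  3   9/5   -2/5 ]
  [ 0  1  4     0      0 ]
  [ 0  0  0     1  -1/12 ]
  [ 0  0  0  17/5   -1/5 ]
R4 ← R4 − 17/5·R3
  [ 1  0  3  9/5   -2/5 ]
  [ 0  1  4    0      0 ]
  [ 0  0  0    1  -1/12 ]
  [ 0  0  0    0   1/12 ]
R4 ← 12·R4
  [ 1  0  3  9/5   -2/5 ]
  [ 0  1  4    0      0 ]
  [ 0  0  0    1  -1/12 ]
  [ 0  0  0    0      1 ]
R3 ← R3 + 1/12·R4
  [ 1  0  3  9/5  -2/5 ]
  [ 0  1  4    0     0 ]
  [ 0  0  0    1     0 ]
  [ 0  0  0    0     1 ]
R1 ← R1 + 2/5·R4
  [ 1  0  3  9/5  0 ]
  [ 0  1  4    0  0 ]
  [ 0  0  0    1  0 ]
  [ 0  0  0    0  1 ]
R1 ← R1 − 9/5·R3
  [ 1  0  3  0  0 ]
  [ 0  1  4  0  0 ]
  [ 0  0  0  1  0 ]
  [ 0  0  0  0  1 ]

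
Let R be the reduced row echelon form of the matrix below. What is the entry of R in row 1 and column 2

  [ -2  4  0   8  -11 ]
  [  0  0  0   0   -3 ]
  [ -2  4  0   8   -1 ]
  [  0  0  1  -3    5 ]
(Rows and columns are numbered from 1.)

-2

R1 -> -1/2·R1
R3 -> R3 + 2·R1
R2 ↔ R4
R3 -> 1/10·R3
R4 -> R4 + 3·R3
R2 -> R2 − 5·R3
R1 -> R1 − 11/2·R3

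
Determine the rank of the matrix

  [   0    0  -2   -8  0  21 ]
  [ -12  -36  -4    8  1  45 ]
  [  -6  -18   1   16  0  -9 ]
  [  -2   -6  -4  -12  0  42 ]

rank = 4

R1 <-> R2
  [ -12  -36  -4    8  1  45 ]
  [   0    0  -2   -8  0  21 ]
  [  -6  -18   1   16  0  -9 ]
  [  -2   -6  -4  -12  0  42 ]
R1 → -1/12·R1
  [  1    3  1/3  -2/3  -1/12  -15/4 ]
  [  0    0   -2    -8      0     21 ]
  [ -6  -18    1    16      0     -9 ]
  [ -2   -6   -4   -12      0     42 ]
R3 → R3 + 6·R1
  [  1   3  1/3  -2/3  -1/12  -15/4 ]
  [  0   0   -2    -8      0     21 ]
  [  0   0    3    12   -1/2  -63/2 ]
  [ -2  -6   -4   -12      0     42 ]
R4 → R4 + 2·R1
  [ 1  3    1/3   -2/3  -1/12  -15/4 ]
  [ 0  0     -2     -8      0     21 ]
  [ 0  0      3     12   -1/2  -63/2 ]
  [ 0  0  -10/3  -40/3   -1/6   69/2 ]
R2 → -1/2·R2
  [ 1  3    1/3   -2/3  -1/12  -15/4 ]
  [ 0  0      1      4      0  -21/2 ]
  [ 0  0      3     12   -1/2  -63/2 ]
  [ 0  0  -10/3  -40/3   -1/6   69/2 ]
R3 → R3 − 3·R2
  [ 1  3    1/3   -2/3  -1/12  -15/4 ]
  [ 0  0      1      4      0  -21/2 ]
  [ 0  0      0      0   -1/2      0 ]
  [ 0  0  -10/3  -40/3   -1/6   69/2 ]
R4 → R4 + 10/3·R2
  [ 1  3  1/3  -2/3  -1/12  -15/4 ]
  [ 0  0    1     4      0  -21/2 ]
  [ 0  0    0     0   -1/2      0 ]
  [ 0  0    0     0   -1/6   -1/2 ]
R3 → -2·R3
  [ 1  3  1/3  -2/3  -1/12  -15/4 ]
  [ 0  0    1     4      0  -21/2 ]
  [ 0  0    0     0      1      0 ]
  [ 0  0    0     0   -1/6   -1/2 ]
R4 → R4 + 1/6·R3
  [ 1  3  1/3  -2/3  -1/12  -15/4 ]
  [ 0  0    1     4      0  -21/2 ]
  [ 0  0    0     0      1      0 ]
  [ 0  0    0     0      0   -1/2 ]
R4 → -2·R4
  [ 1  3  1/3  -2/3  -1/12  -15/4 ]
  [ 0  0    1     4      0  -21/2 ]
  [ 0  0    0     0      1      0 ]
  [ 0  0    0     0      0      1 ]
R2 → R2 + 21/2·R4
  [ 1  3  1/3  -2/3  -1/12  -15/4 ]
  [ 0  0    1     4      0      0 ]
  [ 0  0    0     0      1      0 ]
  [ 0  0    0     0      0      1 ]
R1 → R1 + 15/4·R4
  [ 1  3  1/3  -2/3  -1/12  0 ]
  [ 0  0    1     4      0  0 ]
  [ 0  0    0     0      1  0 ]
  [ 0  0    0     0      0  1 ]
R1 → R1 + 1/12·R3
  [ 1  3  1/3  -2/3  0  0 ]
  [ 0  0    1     4  0  0 ]
  [ 0  0    0     0  1  0 ]
  [ 0  0    0     0  0  1 ]
R1 → R1 − 1/3·R2
  [ 1  3  0  -2  0  0 ]
  [ 0  0  1   4  0  0 ]
  [ 0  0  0   0  1  0 ]
  [ 0  0  0   0  0  1 ]
The reduced form has 4 nonzero rows.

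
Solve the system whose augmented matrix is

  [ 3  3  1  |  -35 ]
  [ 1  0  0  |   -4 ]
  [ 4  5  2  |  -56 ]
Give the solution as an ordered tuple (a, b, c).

(-4, -6, -5)

Multiply ρ1 by 1/3.
  [ 1  1  1/3  |  -35/3 ]
  [ 1  0    0  |     -4 ]
  [ 4  5    2  |    -56 ]
Subtract ρ1 from ρ2.
  [ 1   1   1/3  |  -35/3 ]
  [ 0  -1  -1/3  |   23/3 ]
  [ 4   5     2  |    -56 ]
Subtract 4 times ρ1 from ρ3.
  [ 1   1   1/3  |  -35/3 ]
  [ 0  -1  -1/3  |   23/3 ]
  [ 0   1   2/3  |  -28/3 ]
Multiply ρ2 by -1.
  [ 1  1  1/3  |  -35/3 ]
  [ 0  1  1/3  |  -23/3 ]
  [ 0  1  2/3  |  -28/3 ]
Subtract ρ2 from ρ3.
  [ 1  1  1/3  |  -35/3 ]
  [ 0  1  1/3  |  -23/3 ]
  [ 0  0  1/3  |   -5/3 ]
Multiply ρ3 by 3.
  [ 1  1  1/3  |  -35/3 ]
  [ 0  1  1/3  |  -23/3 ]
  [ 0  0    1  |     -5 ]
Subtract 1/3 times ρ3 from ρ2.
  [ 1  1  1/3  |  -35/3 ]
  [ 0  1    0  |     -6 ]
  [ 0  0    1  |     -5 ]
Subtract 1/3 times ρ3 from ρ1.
  [ 1  1  0  |  -10 ]
  [ 0  1  0  |   -6 ]
  [ 0  0  1  |   -5 ]
Subtract ρ2 from ρ1.
  [ 1  0  0  |  -4 ]
  [ 0  1  0  |  -6 ]
  [ 0  0  1  |  -5 ]
Reading off the last column: a = -4, b = -6, c = -5.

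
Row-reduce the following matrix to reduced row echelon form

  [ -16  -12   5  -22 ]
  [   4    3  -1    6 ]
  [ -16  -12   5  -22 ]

[[1, 3/4, 0, 2], [0, 0, 1, 2], [0, 0, 0, 0]]

Multiply ρ1 by -1/16.
Subtract 4 times ρ1 from ρ2.
Add 16 times ρ1 to ρ3.
Multiply ρ2 by 4.
Add 5/16 times ρ2 to ρ1.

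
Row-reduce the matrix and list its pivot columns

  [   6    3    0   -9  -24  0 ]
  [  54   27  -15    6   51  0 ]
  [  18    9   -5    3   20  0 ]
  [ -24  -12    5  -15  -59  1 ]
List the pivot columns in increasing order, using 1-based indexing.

ρ1 ← 1/6·ρ1
ρ2 ← ρ2 − 54·ρ1
ρ3 ← ρ3 − 18·ρ1
ρ4 ← ρ4 + 24·ρ1
ρ2 ← -1/15·ρ2
ρ3 ← ρ3 + 5·ρ2
ρ4 ← ρ4 − 5·ρ2
ρ4 ← ρ4 + 22·ρ3
ρ2 ← ρ2 + 29/5·ρ3
ρ1 ← ρ1 + 3/2·ρ3
Pivot columns are the columns containing a leading 1.

1, 3, 4, 6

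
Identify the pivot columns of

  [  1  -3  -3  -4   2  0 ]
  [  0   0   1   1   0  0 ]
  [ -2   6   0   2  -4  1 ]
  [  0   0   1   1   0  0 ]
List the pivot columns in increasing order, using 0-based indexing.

0, 2, 5

ρ3 := ρ3 + 2·ρ1
  [ 1  -3  -3  -4  2  0 ]
  [ 0   0   1   1  0  0 ]
  [ 0   0  -6  -6  0  1 ]
  [ 0   0   1   1  0  0 ]
ρ3 := ρ3 + 6·ρ2
  [ 1  -3  -3  -4  2  0 ]
  [ 0   0   1   1  0  0 ]
  [ 0   0   0   0  0  1 ]
  [ 0   0   1   1  0  0 ]
ρ4 := ρ4 − ρ2
  [ 1  -3  -3  -4  2  0 ]
  [ 0   0   1   1  0  0 ]
  [ 0   0   0   0  0  1 ]
  [ 0   0   0   0  0  0 ]
ρ1 := ρ1 + 3·ρ2
  [ 1  -3  0  -1  2  0 ]
  [ 0   0  1   1  0  0 ]
  [ 0   0  0   0  0  1 ]
  [ 0   0  0   0  0  0 ]
Pivot columns are the columns containing a leading 1.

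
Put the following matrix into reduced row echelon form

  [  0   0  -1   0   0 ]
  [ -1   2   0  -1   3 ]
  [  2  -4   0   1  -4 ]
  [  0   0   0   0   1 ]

[[1, -2, 0, 0, 0], [0, 0, 1, 0, 0], [0, 0, 0, 1, 0], [0, 0, 0, 0, 1]]

Swap R1 and R2.
  [ -1   2   0  -1   3 ]
  [  0   0  -1   0   0 ]
  [  2  -4   0   1  -4 ]
  [  0   0   0   0   1 ]
Multiply R1 by -1.
  [ 1  -2   0  1  -3 ]
  [ 0   0  -1  0   0 ]
  [ 2  -4   0  1  -4 ]
  [ 0   0   0  0   1 ]
Subtract 2 times R1 from R3.
  [ 1  -2   0   1  -3 ]
  [ 0   0  -1   0   0 ]
  [ 0   0   0  -1   2 ]
  [ 0   0   0   0   1 ]
Multiply R2 by -1.
  [ 1  -2  0   1  -3 ]
  [ 0   0  1   0   0 ]
  [ 0   0  0  -1   2 ]
  [ 0   0  0   0   1 ]
Multiply R3 by -1.
  [ 1  -2  0  1  -3 ]
  [ 0   0  1  0   0 ]
  [ 0   0  0  1  -2 ]
  [ 0   0  0  0   1 ]
Add 2 times R4 to R3.
  [ 1  -2  0  1  -3 ]
  [ 0   0  1  0   0 ]
  [ 0   0  0  1   0 ]
  [ 0   0  0  0   1 ]
Add 3 times R4 to R1.
  [ 1  -2  0  1  0 ]
  [ 0   0  1  0  0 ]
  [ 0   0  0  1  0 ]
  [ 0   0  0  0  1 ]
Subtract R3 from R1.
  [ 1  -2  0  0  0 ]
  [ 0   0  1  0  0 ]
  [ 0   0  0  1  0 ]
  [ 0   0  0  0  1 ]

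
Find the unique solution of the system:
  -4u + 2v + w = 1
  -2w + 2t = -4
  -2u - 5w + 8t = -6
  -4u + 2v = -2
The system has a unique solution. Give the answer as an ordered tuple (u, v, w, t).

Form the augmented matrix and row-reduce:
  [ -4  2   1  0  |   1 ]
  [  0  0  -2  2  |  -4 ]
  [ -2  0  -5  8  |  -6 ]
  [ -4  2   0  0  |  -2 ]
Multiply ρ1 by -1/4.
  [  1  -1/2  -1/4  0  |  -1/4 ]
  [  0     0    -2  2  |    -4 ]
  [ -2     0    -5  8  |    -6 ]
  [ -4     2     0  0  |    -2 ]
Add 2 times ρ1 to ρ3.
  [  1  -1/2   -1/4  0  |   -1/4 ]
  [  0     0     -2  2  |     -4 ]
  [  0    -1  -11/2  8  |  -13/2 ]
  [ -4     2      0  0  |     -2 ]
Add 4 times ρ1 to ρ4.
  [ 1  -1/2   -1/4  0  |   -1/4 ]
  [ 0     0     -2  2  |     -4 ]
  [ 0    -1  -11/2  8  |  -13/2 ]
  [ 0     0     -1  0  |     -3 ]
Swap ρ2 and ρ3.
  [ 1  -1/2   -1/4  0  |   -1/4 ]
  [ 0    -1  -11/2  8  |  -13/2 ]
  [ 0     0     -2  2  |     -4 ]
  [ 0     0     -1  0  |     -3 ]
Multiply ρ2 by -1.
  [ 1  -1/2  -1/4   0  |  -1/4 ]
  [ 0     1  11/2  -8  |  13/2 ]
  [ 0     0    -2   2  |    -4 ]
  [ 0     0    -1   0  |    -3 ]
Multiply ρ3 by -1/2.
  [ 1  -1/2  -1/4   0  |  -1/4 ]
  [ 0     1  11/2  -8  |  13/2 ]
  [ 0     0     1  -1  |     2 ]
  [ 0     0    -1   0  |    -3 ]
Add ρ3 to ρ4.
  [ 1  -1/2  -1/4   0  |  -1/4 ]
  [ 0     1  11/2  -8  |  13/2 ]
  [ 0     0     1  -1  |     2 ]
  [ 0     0     0  -1  |    -1 ]
Multiply ρ4 by -1.
  [ 1  -1/2  -1/4   0  |  -1/4 ]
  [ 0     1  11/2  -8  |  13/2 ]
  [ 0     0     1  -1  |     2 ]
  [ 0     0     0   1  |     1 ]
Add ρ4 to ρ3.
  [ 1  -1/2  -1/4   0  |  -1/4 ]
  [ 0     1  11/2  -8  |  13/2 ]
  [ 0     0     1   0  |     3 ]
  [ 0     0     0   1  |     1 ]
Add 8 times ρ4 to ρ2.
  [ 1  -1/2  -1/4  0  |  -1/4 ]
  [ 0     1  11/2  0  |  29/2 ]
  [ 0     0     1  0  |     3 ]
  [ 0     0     0  1  |     1 ]
Subtract 11/2 times ρ3 from ρ2.
  [ 1  -1/2  -1/4  0  |  -1/4 ]
  [ 0     1     0  0  |    -2 ]
  [ 0     0     1  0  |     3 ]
  [ 0     0     0  1  |     1 ]
Add 1/4 times ρ3 to ρ1.
  [ 1  -1/2  0  0  |  1/2 ]
  [ 0     1  0  0  |   -2 ]
  [ 0     0  1  0  |    3 ]
  [ 0     0  0  1  |    1 ]
Add 1/2 times ρ2 to ρ1.
  [ 1  0  0  0  |  -1/2 ]
  [ 0  1  0  0  |    -2 ]
  [ 0  0  1  0  |     3 ]
  [ 0  0  0  1  |     1 ]
Reading off the last column: u = -1/2, v = -2, w = 3, t = 1.

(-1/2, -2, 3, 1)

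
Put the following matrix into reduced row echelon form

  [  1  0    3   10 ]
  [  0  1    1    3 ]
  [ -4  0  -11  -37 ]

[[1, 0, 0, 1], [0, 1, 0, 0], [0, 0, 1, 3]]

R3 -> R3 + 4·R1
R2 -> R2 − R3
R1 -> R1 − 3·R3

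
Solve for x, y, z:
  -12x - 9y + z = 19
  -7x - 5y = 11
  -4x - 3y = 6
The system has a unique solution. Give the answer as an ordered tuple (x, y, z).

Form the augmented matrix and row-reduce:
  [ -12  -9  1  |  19 ]
  [  -7  -5  0  |  11 ]
  [  -4  -3  0  |   6 ]
R1 → -1/12·R1
  [  1  3/4  -1/12  |  -19/12 ]
  [ -7   -5      0  |      11 ]
  [ -4   -3      0  |       6 ]
R2 → R2 + 7·R1
  [  1  3/4  -1/12  |  -19/12 ]
  [  0  1/4  -7/12  |   -1/12 ]
  [ -4   -3      0  |       6 ]
R3 → R3 + 4·R1
  [ 1  3/4  -1/12  |  -19/12 ]
  [ 0  1/4  -7/12  |   -1/12 ]
  [ 0    0   -1/3  |    -1/3 ]
R2 → 4·R2
  [ 1  3/4  -1/12  |  -19/12 ]
  [ 0    1   -7/3  |    -1/3 ]
  [ 0    0   -1/3  |    -1/3 ]
R3 → -3·R3
  [ 1  3/4  -1/12  |  -19/12 ]
  [ 0    1   -7/3  |    -1/3 ]
  [ 0    0      1  |       1 ]
R2 → R2 + 7/3·R3
  [ 1  3/4  -1/12  |  -19/12 ]
  [ 0    1      0  |       2 ]
  [ 0    0      1  |       1 ]
R1 → R1 + 1/12·R3
  [ 1  3/4  0  |  -3/2 ]
  [ 0    1  0  |     2 ]
  [ 0    0  1  |     1 ]
R1 → R1 − 3/4·R2
  [ 1  0  0  |  -3 ]
  [ 0  1  0  |   2 ]
  [ 0  0  1  |   1 ]
Reading off the last column: x = -3, y = 2, z = 1.

(-3, 2, 1)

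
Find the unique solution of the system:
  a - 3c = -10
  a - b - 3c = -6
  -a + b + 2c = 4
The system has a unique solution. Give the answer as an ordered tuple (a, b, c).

(-4, -4, 2)

Form the augmented matrix and row-reduce:
  [  1   0  -3  |  -10 ]
  [  1  -1  -3  |   -6 ]
  [ -1   1   2  |    4 ]
r2 ← r2 − r1
  [  1   0  -3  |  -10 ]
  [  0  -1   0  |    4 ]
  [ -1   1   2  |    4 ]
r3 ← r3 + r1
  [ 1   0  -3  |  -10 ]
  [ 0  -1   0  |    4 ]
  [ 0   1  -1  |   -6 ]
r2 ← -1·r2
  [ 1  0  -3  |  -10 ]
  [ 0  1   0  |   -4 ]
  [ 0  1  -1  |   -6 ]
r3 ← r3 − r2
  [ 1  0  -3  |  -10 ]
  [ 0  1   0  |   -4 ]
  [ 0  0  -1  |   -2 ]
r3 ← -1·r3
  [ 1  0  -3  |  -10 ]
  [ 0  1   0  |   -4 ]
  [ 0  0   1  |    2 ]
r1 ← r1 + 3·r3
  [ 1  0  0  |  -4 ]
  [ 0  1  0  |  -4 ]
  [ 0  0  1  |   2 ]
Reading off the last column: a = -4, b = -4, c = 2.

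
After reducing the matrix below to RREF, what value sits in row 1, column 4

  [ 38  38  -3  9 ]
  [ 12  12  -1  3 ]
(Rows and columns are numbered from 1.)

0

r1 ← 1/38·r1
  [  1   1  -3/38  9/38 ]
  [ 12  12     -1     3 ]
r2 ← r2 − 12·r1
  [ 1  1  -3/38  9/38 ]
  [ 0  0  -1/19  3/19 ]
r2 ← -19·r2
  [ 1  1  -3/38  9/38 ]
  [ 0  0      1    -3 ]
r1 ← r1 + 3/38·r2
  [ 1  1  0   0 ]
  [ 0  0  1  -3 ]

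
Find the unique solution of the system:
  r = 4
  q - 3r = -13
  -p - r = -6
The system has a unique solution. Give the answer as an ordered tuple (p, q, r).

Form the augmented matrix and row-reduce:
  [  0  0   1  |    4 ]
  [  0  1  -3  |  -13 ]
  [ -1  0  -1  |   -6 ]
R1 <=> R3
  [ -1  0  -1  |   -6 ]
  [  0  1  -3  |  -13 ]
  [  0  0   1  |    4 ]
R1 -> -1·R1
  [ 1  0   1  |    6 ]
  [ 0  1  -3  |  -13 ]
  [ 0  0   1  |    4 ]
R2 -> R2 + 3·R3
  [ 1  0  1  |   6 ]
  [ 0  1  0  |  -1 ]
  [ 0  0  1  |   4 ]
R1 -> R1 − R3
  [ 1  0  0  |   2 ]
  [ 0  1  0  |  -1 ]
  [ 0  0  1  |   4 ]
Reading off the last column: p = 2, q = -1, r = 4.

(2, -1, 4)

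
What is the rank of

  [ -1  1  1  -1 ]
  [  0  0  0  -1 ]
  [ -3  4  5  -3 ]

r1 -> -1·r1
  [  1  -1  -1   1 ]
  [  0   0   0  -1 ]
  [ -3   4   5  -3 ]
r3 -> r3 + 3·r1
  [ 1  -1  -1   1 ]
  [ 0   0   0  -1 ]
  [ 0   1   2   0 ]
r2 <=> r3
  [ 1  -1  -1   1 ]
  [ 0   1   2   0 ]
  [ 0   0   0  -1 ]
r3 -> -1·r3
  [ 1  -1  -1  1 ]
  [ 0   1   2  0 ]
  [ 0   0   0  1 ]
r1 -> r1 − r3
  [ 1  -1  -1  0 ]
  [ 0   1   2  0 ]
  [ 0   0   0  1 ]
r1 -> r1 + r2
  [ 1  0  1  0 ]
  [ 0  1  2  0 ]
  [ 0  0  0  1 ]
The reduced form has 3 nonzero rows.

rank = 3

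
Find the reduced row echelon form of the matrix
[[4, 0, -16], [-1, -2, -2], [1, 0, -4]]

[[1, 0, -4], [0, 1, 3], [0, 0, 0]]

r1 ← 1/4·r1
  [  1   0  -4 ]
  [ -1  -2  -2 ]
  [  1   0  -4 ]
r2 ← r2 + r1
  [ 1   0  -4 ]
  [ 0  -2  -6 ]
  [ 1   0  -4 ]
r3 ← r3 − r1
  [ 1   0  -4 ]
  [ 0  -2  -6 ]
  [ 0   0   0 ]
r2 ← -1/2·r2
  [ 1  0  -4 ]
  [ 0  1   3 ]
  [ 0  0   0 ]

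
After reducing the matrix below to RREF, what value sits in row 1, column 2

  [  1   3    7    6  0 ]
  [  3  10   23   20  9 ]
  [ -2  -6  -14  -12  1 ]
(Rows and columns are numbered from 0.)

R2 → R2 − 3·R1
  [  1   3    7    6  0 ]
  [  0   1    2    2  9 ]
  [ -2  -6  -14  -12  1 ]
R3 → R3 + 2·R1
  [ 1  3  7  6  0 ]
  [ 0  1  2  2  9 ]
  [ 0  0  0  0  1 ]
R2 → R2 − 9·R3
  [ 1  3  7  6  0 ]
  [ 0  1  2  2  0 ]
  [ 0  0  0  0  1 ]
R1 → R1 − 3·R2
  [ 1  0  1  0  0 ]
  [ 0  1  2  2  0 ]
  [ 0  0  0  0  1 ]

2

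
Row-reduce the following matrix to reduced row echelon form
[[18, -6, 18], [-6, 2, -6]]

ρ1 ← 1/18·ρ1
  [  1  -1/3   1 ]
  [ -6     2  -6 ]
ρ2 ← ρ2 + 6·ρ1
  [ 1  -1/3  1 ]
  [ 0     0  0 ]

[[1, -1/3, 1], [0, 0, 0]]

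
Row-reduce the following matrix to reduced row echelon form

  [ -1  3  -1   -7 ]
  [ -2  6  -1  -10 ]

[[1, -3, 0, 3], [0, 0, 1, 4]]

R1 := -1·R1
  [  1  -3   1    7 ]
  [ -2   6  -1  -10 ]
R2 := R2 + 2·R1
  [ 1  -3  1  7 ]
  [ 0   0  1  4 ]
R1 := R1 − R2
  [ 1  -3  0  3 ]
  [ 0   0  1  4 ]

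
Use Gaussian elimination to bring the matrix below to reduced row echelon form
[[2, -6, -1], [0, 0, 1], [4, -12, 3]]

[[1, -3, 0], [0, 0, 1], [0, 0, 0]]

R1 := 1/2·R1
  [ 1   -3  -1/2 ]
  [ 0    0     1 ]
  [ 4  -12     3 ]
R3 := R3 − 4·R1
  [ 1  -3  -1/2 ]
  [ 0   0     1 ]
  [ 0   0     5 ]
R3 := R3 − 5·R2
  [ 1  -3  -1/2 ]
  [ 0   0     1 ]
  [ 0   0     0 ]
R1 := R1 + 1/2·R2
  [ 1  -3  0 ]
  [ 0   0  1 ]
  [ 0   0  0 ]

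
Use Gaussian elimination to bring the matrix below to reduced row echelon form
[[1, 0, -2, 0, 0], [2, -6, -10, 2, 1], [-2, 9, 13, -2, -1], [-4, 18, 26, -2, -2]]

R2 := R2 − 2·R1
R3 := R3 + 2·R1
R4 := R4 + 4·R1
R2 := -1/6·R2
R3 := R3 − 9·R2
R4 := R4 − 18·R2
R4 := R4 − 4·R3
R4 := -1·R4
R3 := R3 − 1/2·R4
R2 := R2 + 1/6·R4
R2 := R2 + 1/3·R3

[[1, 0, -2, 0, 0], [0, 1, 1, 0, 0], [0, 0, 0, 1, 0], [0, 0, 0, 0, 1]]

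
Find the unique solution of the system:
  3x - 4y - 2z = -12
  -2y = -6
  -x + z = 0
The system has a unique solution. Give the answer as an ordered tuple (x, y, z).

Form the augmented matrix and row-reduce:
  [  3  -4  -2  |  -12 ]
  [  0  -2   0  |   -6 ]
  [ -1   0   1  |    0 ]
Multiply R1 by 1/3.
  [  1  -4/3  -2/3  |  -4 ]
  [  0    -2     0  |  -6 ]
  [ -1     0     1  |   0 ]
Add R1 to R3.
  [ 1  -4/3  -2/3  |  -4 ]
  [ 0    -2     0  |  -6 ]
  [ 0  -4/3   1/3  |  -4 ]
Multiply R2 by -1/2.
  [ 1  -4/3  -2/3  |  -4 ]
  [ 0     1     0  |   3 ]
  [ 0  -4/3   1/3  |  -4 ]
Add 4/3 times R2 to R3.
  [ 1  -4/3  -2/3  |  -4 ]
  [ 0     1     0  |   3 ]
  [ 0     0   1/3  |   0 ]
Multiply R3 by 3.
  [ 1  -4/3  -2/3  |  -4 ]
  [ 0     1     0  |   3 ]
  [ 0     0     1  |   0 ]
Add 2/3 times R3 to R1.
  [ 1  -4/3  0  |  -4 ]
  [ 0     1  0  |   3 ]
  [ 0     0  1  |   0 ]
Add 4/3 times R2 to R1.
  [ 1  0  0  |  0 ]
  [ 0  1  0  |  3 ]
  [ 0  0  1  |  0 ]
Reading off the last column: x = 0, y = 3, z = 0.

(0, 3, 0)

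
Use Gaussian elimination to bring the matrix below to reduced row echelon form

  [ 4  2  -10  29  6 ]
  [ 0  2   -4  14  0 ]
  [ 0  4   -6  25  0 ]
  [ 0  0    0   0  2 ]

[[1, 0, 0, 3/2, 0], [0, 1, 0, 4, 0], [0, 0, 1, -3/2, 0], [0, 0, 0, 0, 1]]

ρ1 := 1/4·ρ1
  [ 1  1/2  -5/2  29/4  3/2 ]
  [ 0    2    -4    14    0 ]
  [ 0    4    -6    25    0 ]
  [ 0    0     0     0    2 ]
ρ2 := 1/2·ρ2
  [ 1  1/2  -5/2  29/4  3/2 ]
  [ 0    1    -2     7    0 ]
  [ 0    4    -6    25    0 ]
  [ 0    0     0     0    2 ]
ρ3 := ρ3 − 4·ρ2
  [ 1  1/2  -5/2  29/4  3/2 ]
  [ 0    1    -2     7    0 ]
  [ 0    0     2    -3    0 ]
  [ 0    0     0     0    2 ]
ρ3 := 1/2·ρ3
  [ 1  1/2  -5/2  29/4  3/2 ]
  [ 0    1    -2     7    0 ]
  [ 0    0     1  -3/2    0 ]
  [ 0    0     0     0    2 ]
ρ4 := 1/2·ρ4
  [ 1  1/2  -5/2  29/4  3/2 ]
  [ 0    1    -2     7    0 ]
  [ 0    0     1  -3/2    0 ]
  [ 0    0     0     0    1 ]
ρ1 := ρ1 − 3/2·ρ4
  [ 1  1/2  -5/2  29/4  0 ]
  [ 0    1    -2     7  0 ]
  [ 0    0     1  -3/2  0 ]
  [ 0    0     0     0  1 ]
ρ2 := ρ2 + 2·ρ3
  [ 1  1/2  -5/2  29/4  0 ]
  [ 0    1     0     4  0 ]
  [ 0    0     1  -3/2  0 ]
  [ 0    0     0     0  1 ]
ρ1 := ρ1 + 5/2·ρ3
  [ 1  1/2  0   7/2  0 ]
  [ 0    1  0     4  0 ]
  [ 0    0  1  -3/2  0 ]
  [ 0    0  0     0  1 ]
ρ1 := ρ1 − 1/2·ρ2
  [ 1  0  0   3/2  0 ]
  [ 0  1  0     4  0 ]
  [ 0  0  1  -3/2  0 ]
  [ 0  0  0     0  1 ]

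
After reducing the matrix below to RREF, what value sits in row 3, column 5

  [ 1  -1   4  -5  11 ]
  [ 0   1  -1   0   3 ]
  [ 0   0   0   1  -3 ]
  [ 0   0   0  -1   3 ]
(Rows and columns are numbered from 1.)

r4 → r4 + r3
r1 → r1 + 5·r3
r1 → r1 + r2

-3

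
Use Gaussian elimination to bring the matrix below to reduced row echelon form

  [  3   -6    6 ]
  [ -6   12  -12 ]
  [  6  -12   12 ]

ρ1 → 1/3·ρ1
ρ2 → ρ2 + 6·ρ1
ρ3 → ρ3 − 6·ρ1

[[1, -2, 2], [0, 0, 0], [0, 0, 0]]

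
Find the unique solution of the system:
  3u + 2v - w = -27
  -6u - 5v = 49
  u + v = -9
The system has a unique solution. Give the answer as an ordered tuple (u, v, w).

(-4, -5, 5)

Form the augmented matrix and row-reduce:
  [  3   2  -1  |  -27 ]
  [ -6  -5   0  |   49 ]
  [  1   1   0  |   -9 ]
Multiply ρ1 by 1/3.
  [  1  2/3  -1/3  |  -9 ]
  [ -6   -5     0  |  49 ]
  [  1    1     0  |  -9 ]
Add 6 times ρ1 to ρ2.
  [ 1  2/3  -1/3  |  -9 ]
  [ 0   -1    -2  |  -5 ]
  [ 1    1     0  |  -9 ]
Subtract ρ1 from ρ3.
  [ 1  2/3  -1/3  |  -9 ]
  [ 0   -1    -2  |  -5 ]
  [ 0  1/3   1/3  |   0 ]
Multiply ρ2 by -1.
  [ 1  2/3  -1/3  |  -9 ]
  [ 0    1     2  |   5 ]
  [ 0  1/3   1/3  |   0 ]
Subtract 1/3 times ρ2 from ρ3.
  [ 1  2/3  -1/3  |    -9 ]
  [ 0    1     2  |     5 ]
  [ 0    0  -1/3  |  -5/3 ]
Multiply ρ3 by -3.
  [ 1  2/3  -1/3  |  -9 ]
  [ 0    1     2  |   5 ]
  [ 0    0     1  |   5 ]
Subtract 2 times ρ3 from ρ2.
  [ 1  2/3  -1/3  |  -9 ]
  [ 0    1     0  |  -5 ]
  [ 0    0     1  |   5 ]
Add 1/3 times ρ3 to ρ1.
  [ 1  2/3  0  |  -22/3 ]
  [ 0    1  0  |     -5 ]
  [ 0    0  1  |      5 ]
Subtract 2/3 times ρ2 from ρ1.
  [ 1  0  0  |  -4 ]
  [ 0  1  0  |  -5 ]
  [ 0  0  1  |   5 ]
Reading off the last column: u = -4, v = -5, w = 5.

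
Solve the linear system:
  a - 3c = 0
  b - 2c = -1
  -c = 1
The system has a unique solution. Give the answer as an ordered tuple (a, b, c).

Form the augmented matrix and row-reduce:
  [ 1  0  -3  |   0 ]
  [ 0  1  -2  |  -1 ]
  [ 0  0  -1  |   1 ]
ρ3 := -1·ρ3
  [ 1  0  -3  |   0 ]
  [ 0  1  -2  |  -1 ]
  [ 0  0   1  |  -1 ]
ρ2 := ρ2 + 2·ρ3
  [ 1  0  -3  |   0 ]
  [ 0  1   0  |  -3 ]
  [ 0  0   1  |  -1 ]
ρ1 := ρ1 + 3·ρ3
  [ 1  0  0  |  -3 ]
  [ 0  1  0  |  -3 ]
  [ 0  0  1  |  -1 ]
Reading off the last column: a = -3, b = -3, c = -1.

(-3, -3, -1)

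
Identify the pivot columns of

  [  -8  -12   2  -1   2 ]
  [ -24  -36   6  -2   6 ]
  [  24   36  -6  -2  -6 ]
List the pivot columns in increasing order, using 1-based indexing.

Multiply R1 by -1/8.
Add 24 times R1 to R2.
Subtract 24 times R1 from R3.
Add 5 times R2 to R3.
Subtract 1/8 times R2 from R1.
Pivot columns are the columns containing a leading 1.

1, 4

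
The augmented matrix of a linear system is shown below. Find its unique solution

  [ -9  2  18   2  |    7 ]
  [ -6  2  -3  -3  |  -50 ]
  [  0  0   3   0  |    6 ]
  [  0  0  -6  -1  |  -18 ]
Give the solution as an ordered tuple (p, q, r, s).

(5, 2, 2, 6)

ρ1 → -1/9·ρ1
  [  1  -2/9  -2  -2/9  |  -7/9 ]
  [ -6     2  -3    -3  |   -50 ]
  [  0     0   3     0  |     6 ]
  [  0     0  -6    -1  |   -18 ]
ρ2 → ρ2 + 6·ρ1
  [ 1  -2/9   -2   -2/9  |    -7/9 ]
  [ 0   2/3  -15  -13/3  |  -164/3 ]
  [ 0     0    3      0  |       6 ]
  [ 0     0   -6     -1  |     -18 ]
ρ2 → 3/2·ρ2
  [ 1  -2/9     -2   -2/9  |  -7/9 ]
  [ 0     1  -45/2  -13/2  |   -82 ]
  [ 0     0      3      0  |     6 ]
  [ 0     0     -6     -1  |   -18 ]
ρ3 → 1/3·ρ3
  [ 1  -2/9     -2   -2/9  |  -7/9 ]
  [ 0     1  -45/2  -13/2  |   -82 ]
  [ 0     0      1      0  |     2 ]
  [ 0     0     -6     -1  |   -18 ]
ρ4 → ρ4 + 6·ρ3
  [ 1  -2/9     -2   -2/9  |  -7/9 ]
  [ 0     1  -45/2  -13/2  |   -82 ]
  [ 0     0      1      0  |     2 ]
  [ 0     0      0     -1  |    -6 ]
ρ4 → -1·ρ4
  [ 1  -2/9     -2   -2/9  |  -7/9 ]
  [ 0     1  -45/2  -13/2  |   -82 ]
  [ 0     0      1      0  |     2 ]
  [ 0     0      0      1  |     6 ]
ρ2 → ρ2 + 13/2·ρ4
  [ 1  -2/9     -2  -2/9  |  -7/9 ]
  [ 0     1  -45/2     0  |   -43 ]
  [ 0     0      1     0  |     2 ]
  [ 0     0      0     1  |     6 ]
ρ1 → ρ1 + 2/9·ρ4
  [ 1  -2/9     -2  0  |  5/9 ]
  [ 0     1  -45/2  0  |  -43 ]
  [ 0     0      1  0  |    2 ]
  [ 0     0      0  1  |    6 ]
ρ2 → ρ2 + 45/2·ρ3
  [ 1  -2/9  -2  0  |  5/9 ]
  [ 0     1   0  0  |    2 ]
  [ 0     0   1  0  |    2 ]
  [ 0     0   0  1  |    6 ]
ρ1 → ρ1 + 2·ρ3
  [ 1  -2/9  0  0  |  41/9 ]
  [ 0     1  0  0  |     2 ]
  [ 0     0  1  0  |     2 ]
  [ 0     0  0  1  |     6 ]
ρ1 → ρ1 + 2/9·ρ2
  [ 1  0  0  0  |  5 ]
  [ 0  1  0  0  |  2 ]
  [ 0  0  1  0  |  2 ]
  [ 0  0  0  1  |  6 ]
Reading off the last column: p = 5, q = 2, r = 2, s = 6.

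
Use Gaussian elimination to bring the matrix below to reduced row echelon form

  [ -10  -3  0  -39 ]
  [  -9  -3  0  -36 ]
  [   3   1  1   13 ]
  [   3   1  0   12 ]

[[1, 0, 0, 3], [0, 1, 0, 3], [0, 0, 1, 1], [0, 0, 0, 0]]

r1 -> -1/10·r1
r2 -> r2 + 9·r1
r3 -> r3 − 3·r1
r4 -> r4 − 3·r1
r2 -> -10/3·r2
r3 -> r3 − 1/10·r2
r4 -> r4 − 1/10·r2
r1 -> r1 − 3/10·r2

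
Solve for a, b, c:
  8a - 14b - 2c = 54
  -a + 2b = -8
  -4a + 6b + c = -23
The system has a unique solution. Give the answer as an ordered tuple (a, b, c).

(0, -4, 1)

Form the augmented matrix and row-reduce:
  [  8  -14  -2  |   54 ]
  [ -1    2   0  |   -8 ]
  [ -4    6   1  |  -23 ]
R1 -> 1/8·R1
R2 -> R2 + R1
R3 -> R3 + 4·R1
R2 -> 4·R2
R3 -> R3 + R2
R3 -> -1·R3
R2 -> R2 + R3
R1 -> R1 + 1/4·R3
R1 -> R1 + 7/4·R2
Reading off the last column: a = 0, b = -4, c = 1.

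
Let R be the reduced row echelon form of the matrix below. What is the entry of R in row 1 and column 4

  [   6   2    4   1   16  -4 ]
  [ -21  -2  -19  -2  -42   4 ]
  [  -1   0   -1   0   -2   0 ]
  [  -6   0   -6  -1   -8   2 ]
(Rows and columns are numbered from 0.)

ρ1 → 1/6·ρ1
  [   1  1/3  2/3  1/6  8/3  -2/3 ]
  [ -21   -2  -19   -2  -42     4 ]
  [  -1    0   -1    0   -2     0 ]
  [  -6    0   -6   -1   -8     2 ]
ρ2 → ρ2 + 21·ρ1
  [  1  1/3  2/3  1/6  8/3  -2/3 ]
  [  0    5   -5  3/2   14   -10 ]
  [ -1    0   -1    0   -2     0 ]
  [ -6    0   -6   -1   -8     2 ]
ρ3 → ρ3 + ρ1
  [  1  1/3   2/3  1/6  8/3  -2/3 ]
  [  0    5    -5  3/2   14   -10 ]
  [  0  1/3  -1/3  1/6  2/3  -2/3 ]
  [ -6    0    -6   -1   -8     2 ]
ρ4 → ρ4 + 6·ρ1
  [ 1  1/3   2/3  1/6  8/3  -2/3 ]
  [ 0    5    -5  3/2   14   -10 ]
  [ 0  1/3  -1/3  1/6  2/3  -2/3 ]
  [ 0    2    -2    0    8    -2 ]
ρ2 → 1/5·ρ2
  [ 1  1/3   2/3   1/6   8/3  -2/3 ]
  [ 0    1    -1  3/10  14/5    -2 ]
  [ 0  1/3  -1/3   1/6   2/3  -2/3 ]
  [ 0    2    -2     0     8    -2 ]
ρ3 → ρ3 − 1/3·ρ2
  [ 1  1/3  2/3   1/6    8/3  -2/3 ]
  [ 0    1   -1  3/10   14/5    -2 ]
  [ 0    0    0  1/15  -4/15     0 ]
  [ 0    2   -2     0      8    -2 ]
ρ4 → ρ4 − 2·ρ2
  [ 1  1/3  2/3   1/6    8/3  -2/3 ]
  [ 0    1   -1  3/10   14/5    -2 ]
  [ 0    0    0  1/15  -4/15     0 ]
  [ 0    0    0  -3/5   12/5     2 ]
ρ3 → 15·ρ3
  [ 1  1/3  2/3   1/6   8/3  -2/3 ]
  [ 0    1   -1  3/10  14/5    -2 ]
  [ 0    0    0     1    -4     0 ]
  [ 0    0    0  -3/5  12/5     2 ]
ρ4 → ρ4 + 3/5·ρ3
  [ 1  1/3  2/3   1/6   8/3  -2/3 ]
  [ 0    1   -1  3/10  14/5    -2 ]
  [ 0    0    0     1    -4     0 ]
  [ 0    0    0     0     0     2 ]
ρ4 → 1/2·ρ4
  [ 1  1/3  2/3   1/6   8/3  -2/3 ]
  [ 0    1   -1  3/10  14/5    -2 ]
  [ 0    0    0     1    -4     0 ]
  [ 0    0    0     0     0     1 ]
ρ2 → ρ2 + 2·ρ4
  [ 1  1/3  2/3   1/6   8/3  -2/3 ]
  [ 0    1   -1  3/10  14/5     0 ]
  [ 0    0    0     1    -4     0 ]
  [ 0    0    0     0     0     1 ]
ρ1 → ρ1 + 2/3·ρ4
  [ 1  1/3  2/3   1/6   8/3  0 ]
  [ 0    1   -1  3/10  14/5  0 ]
  [ 0    0    0     1    -4  0 ]
  [ 0    0    0     0     0  1 ]
ρ2 → ρ2 − 3/10·ρ3
  [ 1  1/3  2/3  1/6  8/3  0 ]
  [ 0    1   -1    0    4  0 ]
  [ 0    0    0    1   -4  0 ]
  [ 0    0    0    0    0  1 ]
ρ1 → ρ1 − 1/6·ρ3
  [ 1  1/3  2/3  0  10/3  0 ]
  [ 0    1   -1  0     4  0 ]
  [ 0    0    0  1    -4  0 ]
  [ 0    0    0  0     0  1 ]
ρ1 → ρ1 − 1/3·ρ2
  [ 1  0   1  0   2  0 ]
  [ 0  1  -1  0   4  0 ]
  [ 0  0   0  1  -4  0 ]
  [ 0  0   0  0   0  1 ]

4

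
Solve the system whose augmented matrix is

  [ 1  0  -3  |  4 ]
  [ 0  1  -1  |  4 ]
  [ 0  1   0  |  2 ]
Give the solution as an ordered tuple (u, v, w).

(-2, 2, -2)

Subtract R2 from R3.
  [ 1  0  -3  |   4 ]
  [ 0  1  -1  |   4 ]
  [ 0  0   1  |  -2 ]
Add R3 to R2.
  [ 1  0  -3  |   4 ]
  [ 0  1   0  |   2 ]
  [ 0  0   1  |  -2 ]
Add 3 times R3 to R1.
  [ 1  0  0  |  -2 ]
  [ 0  1  0  |   2 ]
  [ 0  0  1  |  -2 ]
Reading off the last column: u = -2, v = 2, w = -2.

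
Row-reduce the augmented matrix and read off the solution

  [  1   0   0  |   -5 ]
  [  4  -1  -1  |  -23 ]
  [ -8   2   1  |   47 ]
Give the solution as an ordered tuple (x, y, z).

Subtract 4 times ρ1 from ρ2.
  [  1   0   0  |  -5 ]
  [  0  -1  -1  |  -3 ]
  [ -8   2   1  |  47 ]
Add 8 times ρ1 to ρ3.
  [ 1   0   0  |  -5 ]
  [ 0  -1  -1  |  -3 ]
  [ 0   2   1  |   7 ]
Multiply ρ2 by -1.
  [ 1  0  0  |  -5 ]
  [ 0  1  1  |   3 ]
  [ 0  2  1  |   7 ]
Subtract 2 times ρ2 from ρ3.
  [ 1  0   0  |  -5 ]
  [ 0  1   1  |   3 ]
  [ 0  0  -1  |   1 ]
Multiply ρ3 by -1.
  [ 1  0  0  |  -5 ]
  [ 0  1  1  |   3 ]
  [ 0  0  1  |  -1 ]
Subtract ρ3 from ρ2.
  [ 1  0  0  |  -5 ]
  [ 0  1  0  |   4 ]
  [ 0  0  1  |  -1 ]
Reading off the last column: x = -5, y = 4, z = -1.

(-5, 4, -1)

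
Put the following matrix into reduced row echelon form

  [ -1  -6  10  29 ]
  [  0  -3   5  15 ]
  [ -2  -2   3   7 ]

R1 → -1·R1
  [  1   6  -10  -29 ]
  [  0  -3    5   15 ]
  [ -2  -2    3    7 ]
R3 → R3 + 2·R1
  [ 1   6  -10  -29 ]
  [ 0  -3    5   15 ]
  [ 0  10  -17  -51 ]
R2 → -1/3·R2
  [ 1   6   -10  -29 ]
  [ 0   1  -5/3   -5 ]
  [ 0  10   -17  -51 ]
R3 → R3 − 10·R2
  [ 1  6   -10  -29 ]
  [ 0  1  -5/3   -5 ]
  [ 0  0  -1/3   -1 ]
R3 → -3·R3
  [ 1  6   -10  -29 ]
  [ 0  1  -5/3   -5 ]
  [ 0  0     1    3 ]
R2 → R2 + 5/3·R3
  [ 1  6  -10  -29 ]
  [ 0  1    0    0 ]
  [ 0  0    1    3 ]
R1 → R1 + 10·R3
  [ 1  6  0  1 ]
  [ 0  1  0  0 ]
  [ 0  0  1  3 ]
R1 → R1 − 6·R2
  [ 1  0  0  1 ]
  [ 0  1  0  0 ]
  [ 0  0  1  3 ]

[[1, 0, 0, 1], [0, 1, 0, 0], [0, 0, 1, 3]]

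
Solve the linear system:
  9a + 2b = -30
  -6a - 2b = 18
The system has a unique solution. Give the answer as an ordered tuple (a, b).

Form the augmented matrix and row-reduce:
  [  9   2  |  -30 ]
  [ -6  -2  |   18 ]
R1 := 1/9·R1
R2 := R2 + 6·R1
R2 := -3/2·R2
R1 := R1 − 2/9·R2
Reading off the last column: a = -4, b = 3.

(-4, 3)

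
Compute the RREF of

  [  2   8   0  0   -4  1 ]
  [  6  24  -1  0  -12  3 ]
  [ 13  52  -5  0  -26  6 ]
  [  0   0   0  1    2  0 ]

R1 := 1/2·R1
  [  1   4   0  0   -2  1/2 ]
  [  6  24  -1  0  -12    3 ]
  [ 13  52  -5  0  -26    6 ]
  [  0   0   0  1    2    0 ]
R2 := R2 − 6·R1
  [  1   4   0  0   -2  1/2 ]
  [  0   0  -1  0    0    0 ]
  [ 13  52  -5  0  -26    6 ]
  [  0   0   0  1    2    0 ]
R3 := R3 − 13·R1
  [ 1  4   0  0  -2   1/2 ]
  [ 0  0  -1  0   0     0 ]
  [ 0  0  -5  0   0  -1/2 ]
  [ 0  0   0  1   2     0 ]
R2 := -1·R2
  [ 1  4   0  0  -2   1/2 ]
  [ 0  0   1  0   0     0 ]
  [ 0  0  -5  0   0  -1/2 ]
  [ 0  0   0  1   2     0 ]
R3 := R3 + 5·R2
  [ 1  4  0  0  -2   1/2 ]
  [ 0  0  1  0   0     0 ]
  [ 0  0  0  0   0  -1/2 ]
  [ 0  0  0  1   2     0 ]
R3 <=> R4
  [ 1  4  0  0  -2   1/2 ]
  [ 0  0  1  0   0     0 ]
  [ 0  0  0  1   2     0 ]
  [ 0  0  0  0   0  -1/2 ]
R4 := -2·R4
  [ 1  4  0  0  -2  1/2 ]
  [ 0  0  1  0   0    0 ]
  [ 0  0  0  1   2    0 ]
  [ 0  0  0  0   0    1 ]
R1 := R1 − 1/2·R4
  [ 1  4  0  0  -2  0 ]
  [ 0  0  1  0   0  0 ]
  [ 0  0  0  1   2  0 ]
  [ 0  0  0  0   0  1 ]

[[1, 4, 0, 0, -2, 0], [0, 0, 1, 0, 0, 0], [0, 0, 0, 1, 2, 0], [0, 0, 0, 0, 0, 1]]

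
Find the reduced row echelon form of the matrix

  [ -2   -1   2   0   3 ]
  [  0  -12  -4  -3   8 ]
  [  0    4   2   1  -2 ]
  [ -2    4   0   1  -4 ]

r1 → -1/2·r1
  [  1  1/2  -1   0  -3/2 ]
  [  0  -12  -4  -3     8 ]
  [  0    4   2   1    -2 ]
  [ -2    4   0   1    -4 ]
r4 → r4 + 2·r1
  [ 1  1/2  -1   0  -3/2 ]
  [ 0  -12  -4  -3     8 ]
  [ 0    4   2   1    -2 ]
  [ 0    5  -2   1    -7 ]
r2 → -1/12·r2
  [ 1  1/2   -1    0  -3/2 ]
  [ 0    1  1/3  1/4  -2/3 ]
  [ 0    4    2    1    -2 ]
  [ 0    5   -2    1    -7 ]
r3 → r3 − 4·r2
  [ 1  1/2   -1    0  -3/2 ]
  [ 0    1  1/3  1/4  -2/3 ]
  [ 0    0  2/3    0   2/3 ]
  [ 0    5   -2    1    -7 ]
r4 → r4 − 5·r2
  [ 1  1/2     -1     0   -3/2 ]
  [ 0    1    1/3   1/4   -2/3 ]
  [ 0    0    2/3     0    2/3 ]
  [ 0    0  -11/3  -1/4  -11/3 ]
r3 → 3/2·r3
  [ 1  1/2     -1     0   -3/2 ]
  [ 0    1    1/3   1/4   -2/3 ]
  [ 0    0      1     0      1 ]
  [ 0    0  -11/3  -1/4  -11/3 ]
r4 → r4 + 11/3·r3
  [ 1  1/2   -1     0  -3/2 ]
  [ 0    1  1/3   1/4  -2/3 ]
  [ 0    0    1     0     1 ]
  [ 0    0    0  -1/4     0 ]
r4 → -4·r4
  [ 1  1/2   -1    0  -3/2 ]
  [ 0    1  1/3  1/4  -2/3 ]
  [ 0    0    1    0     1 ]
  [ 0    0    0    1     0 ]
r2 → r2 − 1/4·r4
  [ 1  1/2   -1  0  -3/2 ]
  [ 0    1  1/3  0  -2/3 ]
  [ 0    0    1  0     1 ]
  [ 0    0    0  1     0 ]
r2 → r2 − 1/3·r3
  [ 1  1/2  -1  0  -3/2 ]
  [ 0    1   0  0    -1 ]
  [ 0    0   1  0     1 ]
  [ 0    0   0  1     0 ]
r1 → r1 + r3
  [ 1  1/2  0  0  -1/2 ]
  [ 0    1  0  0    -1 ]
  [ 0    0  1  0     1 ]
  [ 0    0  0  1     0 ]
r1 → r1 − 1/2·r2
  [ 1  0  0  0   0 ]
  [ 0  1  0  0  -1 ]
  [ 0  0  1  0   1 ]
  [ 0  0  0  1   0 ]

[[1, 0, 0, 0, 0], [0, 1, 0, 0, -1], [0, 0, 1, 0, 1], [0, 0, 0, 1, 0]]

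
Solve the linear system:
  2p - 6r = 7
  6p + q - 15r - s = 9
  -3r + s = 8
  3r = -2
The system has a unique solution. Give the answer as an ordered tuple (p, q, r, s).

Form the augmented matrix and row-reduce:
  [ 2  0   -6   0  |   7 ]
  [ 6  1  -15  -1  |   9 ]
  [ 0  0   -3   1  |   8 ]
  [ 0  0    3   0  |  -2 ]
ρ1 → 1/2·ρ1
  [ 1  0   -3   0  |  7/2 ]
  [ 6  1  -15  -1  |    9 ]
  [ 0  0   -3   1  |    8 ]
  [ 0  0    3   0  |   -2 ]
ρ2 → ρ2 − 6·ρ1
  [ 1  0  -3   0  |  7/2 ]
  [ 0  1   3  -1  |  -12 ]
  [ 0  0  -3   1  |    8 ]
  [ 0  0   3   0  |   -2 ]
ρ3 → -1/3·ρ3
  [ 1  0  -3     0  |   7/2 ]
  [ 0  1   3    -1  |   -12 ]
  [ 0  0   1  -1/3  |  -8/3 ]
  [ 0  0   3     0  |    -2 ]
ρ4 → ρ4 − 3·ρ3
  [ 1  0  -3     0  |   7/2 ]
  [ 0  1   3    -1  |   -12 ]
  [ 0  0   1  -1/3  |  -8/3 ]
  [ 0  0   0     1  |     6 ]
ρ3 → ρ3 + 1/3·ρ4
  [ 1  0  -3   0  |   7/2 ]
  [ 0  1   3  -1  |   -12 ]
  [ 0  0   1   0  |  -2/3 ]
  [ 0  0   0   1  |     6 ]
ρ2 → ρ2 + ρ4
  [ 1  0  -3  0  |   7/2 ]
  [ 0  1   3  0  |    -6 ]
  [ 0  0   1  0  |  -2/3 ]
  [ 0  0   0  1  |     6 ]
ρ2 → ρ2 − 3·ρ3
  [ 1  0  -3  0  |   7/2 ]
  [ 0  1   0  0  |    -4 ]
  [ 0  0   1  0  |  -2/3 ]
  [ 0  0   0  1  |     6 ]
ρ1 → ρ1 + 3·ρ3
  [ 1  0  0  0  |   3/2 ]
  [ 0  1  0  0  |    -4 ]
  [ 0  0  1  0  |  -2/3 ]
  [ 0  0  0  1  |     6 ]
Reading off the last column: p = 3/2, q = -4, r = -2/3, s = 6.

(3/2, -4, -2/3, 6)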